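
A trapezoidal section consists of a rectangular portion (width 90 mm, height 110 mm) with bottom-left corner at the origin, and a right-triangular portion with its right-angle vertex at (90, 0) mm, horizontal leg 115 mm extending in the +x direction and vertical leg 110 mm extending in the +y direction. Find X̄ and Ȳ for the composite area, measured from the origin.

X̄ = 77.49 mm, Ȳ = 47.85 mm

rectangular portion: A = 90 × 110 = 9900.00, centroid at (45.00, 55.00).
triangular portion: A = ½·115·110 = 6325.00, centroid at (128.33, 36.67).
ΣA = 16225.00 mm², ΣAX̄ = 1257208.33 mm³, ΣAȲ = 776416.67 mm³.
X̄ = 1257208.33/16225.00 = 77.49 mm; Ȳ = 776416.67/16225.00 = 47.85 mm.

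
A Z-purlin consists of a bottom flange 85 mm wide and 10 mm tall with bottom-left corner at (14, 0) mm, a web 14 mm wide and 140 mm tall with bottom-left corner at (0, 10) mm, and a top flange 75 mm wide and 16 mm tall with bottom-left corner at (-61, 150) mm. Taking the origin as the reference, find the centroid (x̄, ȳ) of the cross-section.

bottom flange: A = 85 × 10 = 850.00, centroid at (56.50, 5.00).
web: A = 14 × 140 = 1960.00, centroid at (7.00, 80.00).
top flange: A = 75 × 16 = 1200.00, centroid at (-23.50, 158.00).
ΣA = 4010.00 mm², ΣAx̄ = 33545.00 mm³, ΣAȳ = 350650.00 mm³.
x̄ = 33545.00/4010.00 = 8.37 mm; ȳ = 350650.00/4010.00 = 87.44 mm.

x̄ = 8.37 mm, ȳ = 87.44 mm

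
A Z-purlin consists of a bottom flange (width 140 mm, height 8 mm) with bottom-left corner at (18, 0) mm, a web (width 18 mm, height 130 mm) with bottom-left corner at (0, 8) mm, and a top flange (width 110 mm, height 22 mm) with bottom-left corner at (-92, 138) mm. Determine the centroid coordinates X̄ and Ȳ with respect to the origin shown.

X̄ = 5.12 mm, Ȳ = 91.14 mm

bottom flange: A = 140 × 8 = 1120.00, centroid at (88.00, 4.00).
web: A = 18 × 130 = 2340.00, centroid at (9.00, 73.00).
top flange: A = 110 × 22 = 2420.00, centroid at (-37.00, 149.00).
ΣA = 5880.00 mm²
ΣAX̄ = (1120.00)(88.00) + (2340.00)(9.00) + (2420.00)(-37.00) = 30080.00 mm³
ΣAȲ = (1120.00)(4.00) + (2340.00)(73.00) + (2420.00)(149.00) = 535880.00 mm³
X̄ = 30080.00 / 5880.00 = 5.12 mm
Ȳ = 535880.00 / 5880.00 = 91.14 mm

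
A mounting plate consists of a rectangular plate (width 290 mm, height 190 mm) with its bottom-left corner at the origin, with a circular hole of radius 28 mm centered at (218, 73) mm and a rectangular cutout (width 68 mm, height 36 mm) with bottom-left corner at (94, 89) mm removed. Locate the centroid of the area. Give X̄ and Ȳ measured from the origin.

Part | A | x̄ᵢ | ȳᵢ | A·x̄ᵢ | A·ȳᵢ
plate | 55100.00 | 145.00 | 95.00 | 7989500.00 | 5234500.00
hole 1 | -2463.01 | 218.00 | 73.00 | -536935.88 | -179799.63
hole 2 | -2448.00 | 128.00 | 107.00 | -313344.00 | -261936.00
Σ | 50188.99 |  |  | 7139220.12 | 4792764.37
X̄ = 7139220.12 / 50188.99 = 142.25 mm
Ȳ = 4792764.37 / 50188.99 = 95.49 mm

X̄ = 142.25 mm, Ȳ = 95.49 mm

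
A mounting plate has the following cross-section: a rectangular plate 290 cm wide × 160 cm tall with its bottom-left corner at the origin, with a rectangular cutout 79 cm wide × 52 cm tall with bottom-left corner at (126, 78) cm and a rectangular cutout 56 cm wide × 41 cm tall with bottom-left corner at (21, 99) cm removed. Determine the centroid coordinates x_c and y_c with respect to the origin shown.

x_c = 148.41 cm, y_c = 75.27 cm

plate: A = 290 × 160 = 46400.00, centroid at (145.00, 80.00).
hole 1: A = −(79 × 52) = -4108.00, centroid at (165.50, 104.00).
hole 2: A = −(56 × 41) = -2296.00, centroid at (49.00, 119.50).
ΣA = 39996.00 cm², ΣAx_c = 5935622.00 cm³, ΣAy_c = 3010396.00 cm³.
x_c = 5935622.00/39996.00 = 148.41 cm; y_c = 3010396.00/39996.00 = 75.27 cm.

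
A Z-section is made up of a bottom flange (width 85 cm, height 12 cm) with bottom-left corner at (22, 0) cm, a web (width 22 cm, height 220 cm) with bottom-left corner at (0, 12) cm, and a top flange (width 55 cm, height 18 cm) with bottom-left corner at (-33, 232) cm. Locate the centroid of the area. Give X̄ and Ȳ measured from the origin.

Part | A | x̄ᵢ | ȳᵢ | A·x̄ᵢ | A·ȳᵢ
bottom flange | 1020.00 | 64.50 | 6.00 | 65790.00 | 6120.00
web | 4840.00 | 11.00 | 122.00 | 53240.00 | 590480.00
top flange | 990.00 | -5.50 | 241.00 | -5445.00 | 238590.00
Σ | 6850.00 |  |  | 113585.00 | 835190.00
X̄ = 113585.00 / 6850.00 = 16.58 cm
Ȳ = 835190.00 / 6850.00 = 121.93 cm

X̄ = 16.58 cm, Ȳ = 121.93 cm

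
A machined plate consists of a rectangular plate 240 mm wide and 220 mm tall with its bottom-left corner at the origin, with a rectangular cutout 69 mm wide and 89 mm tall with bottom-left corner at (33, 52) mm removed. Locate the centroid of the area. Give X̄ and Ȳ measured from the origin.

X̄ = 126.91 mm, Ȳ = 111.78 mm

plate: A = 240 × 220 = 52800.00, centroid at (120.00, 110.00).
hole: A = −(69 × 89) = -6141.00, centroid at (67.50, 96.50).
ΣA = 46659.00 mm², ΣAX̄ = 5921482.50 mm³, ΣAȲ = 5215393.50 mm³.
X̄ = 5921482.50/46659.00 = 126.91 mm; Ȳ = 5215393.50/46659.00 = 111.78 mm.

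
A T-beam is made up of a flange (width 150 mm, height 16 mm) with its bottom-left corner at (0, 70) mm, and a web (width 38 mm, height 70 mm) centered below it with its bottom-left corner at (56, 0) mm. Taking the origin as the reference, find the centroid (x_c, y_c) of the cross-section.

x_c = 75.00 mm, y_c = 55.40 mm

web: A = 38 × 70 = 2660.00, centroid at (75.00, 35.00).
flange: A = 150 × 16 = 2400.00, centroid at (75.00, 78.00).
ΣA = 5060.00 mm², ΣAx_c = 379500.00 mm³, ΣAy_c = 280300.00 mm³.
x_c = 379500.00/5060.00 = 75.00 mm; y_c = 280300.00/5060.00 = 55.40 mm.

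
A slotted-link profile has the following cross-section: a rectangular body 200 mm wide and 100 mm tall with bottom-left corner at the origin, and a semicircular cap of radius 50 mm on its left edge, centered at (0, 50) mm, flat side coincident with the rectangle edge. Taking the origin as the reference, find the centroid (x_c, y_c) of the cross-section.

Part | A | x̄ᵢ | ȳᵢ | A·x̄ᵢ | A·ȳᵢ
rectangular body | 20000.00 | 100.00 | 50.00 | 2000000.00 | 1000000.00
semicircular end | 3926.99 | -21.22 | 50.00 | -83333.33 | 196349.54
Σ | 23926.99 |  |  | 1916666.67 | 1196349.54
x_c = 1916666.67 / 23926.99 = 80.10 mm
y_c = 1196349.54 / 23926.99 = 50.00 mm

x_c = 80.10 mm, y_c = 50.00 mm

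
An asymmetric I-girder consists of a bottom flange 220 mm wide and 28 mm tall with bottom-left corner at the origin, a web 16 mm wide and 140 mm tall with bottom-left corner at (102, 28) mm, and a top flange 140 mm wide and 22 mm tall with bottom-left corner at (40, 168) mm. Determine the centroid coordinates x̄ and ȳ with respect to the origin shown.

x̄ = 110.00 mm, ȳ = 74.66 mm

Part | A | x̄ᵢ | ȳᵢ | A·x̄ᵢ | A·ȳᵢ
bottom flange | 6160.00 | 110.00 | 14.00 | 677600.00 | 86240.00
web | 2240.00 | 110.00 | 98.00 | 246400.00 | 219520.00
top flange | 3080.00 | 110.00 | 179.00 | 338800.00 | 551320.00
Σ | 11480.00 |  |  | 1262800.00 | 857080.00
x̄ = 1262800.00 / 11480.00 = 110.00 mm
ȳ = 857080.00 / 11480.00 = 74.66 mm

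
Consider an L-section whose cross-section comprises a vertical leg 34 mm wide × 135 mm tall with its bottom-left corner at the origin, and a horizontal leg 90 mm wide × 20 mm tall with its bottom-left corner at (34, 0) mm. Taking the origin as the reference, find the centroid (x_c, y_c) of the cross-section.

x_c = 34.46 mm, y_c = 51.30 mm

Part | A | x̄ᵢ | ȳᵢ | A·x̄ᵢ | A·ȳᵢ
vertical leg | 4590.00 | 17.00 | 67.50 | 78030.00 | 309825.00
horizontal leg | 1800.00 | 79.00 | 10.00 | 142200.00 | 18000.00
Σ | 6390.00 |  |  | 220230.00 | 327825.00
x_c = 220230.00 / 6390.00 = 34.46 mm
y_c = 327825.00 / 6390.00 = 51.30 mm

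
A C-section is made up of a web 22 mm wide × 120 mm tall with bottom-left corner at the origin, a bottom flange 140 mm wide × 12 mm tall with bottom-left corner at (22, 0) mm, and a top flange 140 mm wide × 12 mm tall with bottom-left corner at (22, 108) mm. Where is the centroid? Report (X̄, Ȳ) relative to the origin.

web: A = 22 × 120 = 2640.00, centroid at (11.00, 60.00).
bottom flange: A = 140 × 12 = 1680.00, centroid at (92.00, 6.00).
top flange: A = 140 × 12 = 1680.00, centroid at (92.00, 114.00).
ΣA = 6000.00 mm²
ΣAX̄ = (2640.00)(11.00) + (1680.00)(92.00) + (1680.00)(92.00) = 338160.00 mm³
ΣAȲ = (2640.00)(60.00) + (1680.00)(6.00) + (1680.00)(114.00) = 360000.00 mm³
X̄ = 338160.00 / 6000.00 = 56.36 mm
Ȳ = 360000.00 / 6000.00 = 60.00 mm

X̄ = 56.36 mm, Ȳ = 60.00 mm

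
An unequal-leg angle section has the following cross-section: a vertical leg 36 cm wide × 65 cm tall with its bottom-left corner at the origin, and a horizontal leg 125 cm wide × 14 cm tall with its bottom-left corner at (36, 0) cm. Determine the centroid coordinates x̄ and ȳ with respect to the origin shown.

vertical leg: A = 36 × 65 = 2340.00, centroid at (18.00, 32.50).
horizontal leg: A = 125 × 14 = 1750.00, centroid at (98.50, 7.00).
ΣA = 4090.00 cm², ΣAx̄ = 214495.00 cm³, ΣAȳ = 88300.00 cm³.
x̄ = 214495.00/4090.00 = 52.44 cm; ȳ = 88300.00/4090.00 = 21.59 cm.

x̄ = 52.44 cm, ȳ = 21.59 cm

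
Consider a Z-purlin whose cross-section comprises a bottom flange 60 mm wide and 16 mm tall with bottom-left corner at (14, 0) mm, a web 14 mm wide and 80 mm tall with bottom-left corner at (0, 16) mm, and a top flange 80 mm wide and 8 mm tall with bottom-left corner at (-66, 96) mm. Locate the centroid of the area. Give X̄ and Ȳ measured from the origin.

bottom flange: A = 60 × 16 = 960.00, centroid at (44.00, 8.00).
web: A = 14 × 80 = 1120.00, centroid at (7.00, 56.00).
top flange: A = 80 × 8 = 640.00, centroid at (-26.00, 100.00).
ΣA = 2720.00 mm²
ΣAX̄ = (960.00)(44.00) + (1120.00)(7.00) + (640.00)(-26.00) = 33440.00 mm³
ΣAȲ = (960.00)(8.00) + (1120.00)(56.00) + (640.00)(100.00) = 134400.00 mm³
X̄ = 33440.00 / 2720.00 = 12.29 mm
Ȳ = 134400.00 / 2720.00 = 49.41 mm

X̄ = 12.29 mm, Ȳ = 49.41 mm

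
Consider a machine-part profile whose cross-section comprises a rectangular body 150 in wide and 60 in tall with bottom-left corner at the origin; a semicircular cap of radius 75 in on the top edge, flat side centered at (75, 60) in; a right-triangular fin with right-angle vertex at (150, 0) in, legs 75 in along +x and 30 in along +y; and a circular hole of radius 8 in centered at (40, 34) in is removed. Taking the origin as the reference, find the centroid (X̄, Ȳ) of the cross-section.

X̄ = 81.37 in, Ȳ = 57.88 in

Part | A | x̄ᵢ | ȳᵢ | A·x̄ᵢ | A·ȳᵢ
rectangular body | 9000.00 | 75.00 | 30.00 | 675000.00 | 270000.00
semicircular top | 8835.73 | 75.00 | 91.83 | 662679.70 | 811393.76
triangular fin | 1125.00 | 175.00 | 10.00 | 196875.00 | 11250.00
hole | -201.06 | 40.00 | 34.00 | -8042.48 | -6836.11
Σ | 18759.67 |  |  | 1526512.22 | 1085807.65
X̄ = 1526512.22 / 18759.67 = 81.37 in
Ȳ = 1085807.65 / 18759.67 = 57.88 in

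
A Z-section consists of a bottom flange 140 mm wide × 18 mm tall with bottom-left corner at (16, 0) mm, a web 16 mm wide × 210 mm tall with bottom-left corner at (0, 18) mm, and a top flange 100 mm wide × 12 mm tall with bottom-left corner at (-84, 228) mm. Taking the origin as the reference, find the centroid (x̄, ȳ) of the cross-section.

x̄ = 28.64 mm, ȳ = 101.24 mm

Part | A | x̄ᵢ | ȳᵢ | A·x̄ᵢ | A·ȳᵢ
bottom flange | 2520.00 | 86.00 | 9.00 | 216720.00 | 22680.00
web | 3360.00 | 8.00 | 123.00 | 26880.00 | 413280.00
top flange | 1200.00 | -34.00 | 234.00 | -40800.00 | 280800.00
Σ | 7080.00 |  |  | 202800.00 | 716760.00
x̄ = 202800.00 / 7080.00 = 28.64 mm
ȳ = 716760.00 / 7080.00 = 101.24 mm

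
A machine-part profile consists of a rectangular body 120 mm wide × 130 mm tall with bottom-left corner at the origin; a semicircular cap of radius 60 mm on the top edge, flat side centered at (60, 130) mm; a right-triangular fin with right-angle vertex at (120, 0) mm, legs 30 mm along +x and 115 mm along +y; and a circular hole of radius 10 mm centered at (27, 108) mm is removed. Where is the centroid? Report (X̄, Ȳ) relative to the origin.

X̄ = 65.78 mm, Ȳ = 84.94 mm

rectangular body: A = 120 × 130 = 15600.00, centroid at (60.00, 65.00).
semicircular top: A = ½π·60² = 5654.87, centroid at (60.00, 155.46).
triangular fin: A = ½·30·115 = 1725.00, centroid at (130.00, 38.33).
hole: A = −π·10² = -314.16, centroid at (27.00, 108.00).
ΣA = 22665.71 mm²
ΣAX̄ = (15600.00)(60.00) + (5654.87)(60.00) + (1725.00)(130.00) + (-314.16)(27.00) = 1491059.71 mm³
ΣAȲ = (15600.00)(65.00) + (5654.87)(155.46) + (1725.00)(38.33) + (-314.16)(108.00) = 1925328.48 mm³
X̄ = 1491059.71 / 22665.71 = 65.78 mm
Ȳ = 1925328.48 / 22665.71 = 84.94 mm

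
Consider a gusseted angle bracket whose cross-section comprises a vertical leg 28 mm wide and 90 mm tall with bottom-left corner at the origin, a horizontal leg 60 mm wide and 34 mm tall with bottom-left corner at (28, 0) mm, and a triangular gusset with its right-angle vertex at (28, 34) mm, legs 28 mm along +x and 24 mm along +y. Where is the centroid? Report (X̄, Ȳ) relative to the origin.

Part | A | x̄ᵢ | ȳᵢ | A·x̄ᵢ | A·ȳᵢ
vertical leg | 2520.00 | 14.00 | 45.00 | 35280.00 | 113400.00
horizontal leg | 2040.00 | 58.00 | 17.00 | 118320.00 | 34680.00
gusset | 336.00 | 37.33 | 42.00 | 12544.00 | 14112.00
Σ | 4896.00 |  |  | 166144.00 | 162192.00
X̄ = 166144.00 / 4896.00 = 33.93 mm
Ȳ = 162192.00 / 4896.00 = 33.13 mm

X̄ = 33.93 mm, Ȳ = 33.13 mm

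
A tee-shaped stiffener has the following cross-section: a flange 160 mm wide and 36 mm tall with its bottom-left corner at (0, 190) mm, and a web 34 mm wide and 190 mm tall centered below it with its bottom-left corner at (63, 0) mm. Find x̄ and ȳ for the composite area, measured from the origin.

Part | A | x̄ᵢ | ȳᵢ | A·x̄ᵢ | A·ȳᵢ
web | 6460.00 | 80.00 | 95.00 | 516800.00 | 613700.00
flange | 5760.00 | 80.00 | 208.00 | 460800.00 | 1198080.00
Σ | 12220.00 |  |  | 977600.00 | 1811780.00
x̄ = 977600.00 / 12220.00 = 80.00 mm
ȳ = 1811780.00 / 12220.00 = 148.26 mm

x̄ = 80.00 mm, ȳ = 148.26 mm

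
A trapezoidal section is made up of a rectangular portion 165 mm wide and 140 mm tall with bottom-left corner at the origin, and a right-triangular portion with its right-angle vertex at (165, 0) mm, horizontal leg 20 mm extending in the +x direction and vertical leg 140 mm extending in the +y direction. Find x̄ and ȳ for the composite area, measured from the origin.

x̄ = 87.60 mm, ȳ = 68.67 mm

rectangular portion: A = 165 × 140 = 23100.00, centroid at (82.50, 70.00).
triangular portion: A = ½·20·140 = 1400.00, centroid at (171.67, 46.67).
ΣA = 24500.00 mm²
ΣAx̄ = (23100.00)(82.50) + (1400.00)(171.67) = 2146083.33 mm³
ΣAȳ = (23100.00)(70.00) + (1400.00)(46.67) = 1682333.33 mm³
x̄ = 2146083.33 / 24500.00 = 87.60 mm
ȳ = 1682333.33 / 24500.00 = 68.67 mm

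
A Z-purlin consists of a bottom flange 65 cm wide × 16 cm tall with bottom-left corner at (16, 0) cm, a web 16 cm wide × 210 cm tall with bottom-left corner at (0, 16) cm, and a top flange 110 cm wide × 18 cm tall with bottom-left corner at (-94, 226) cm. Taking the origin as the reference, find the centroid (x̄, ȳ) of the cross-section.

bottom flange: A = 65 × 16 = 1040.00, centroid at (48.50, 8.00).
web: A = 16 × 210 = 3360.00, centroid at (8.00, 121.00).
top flange: A = 110 × 18 = 1980.00, centroid at (-39.00, 235.00).
ΣA = 6380.00 cm², ΣAx̄ = 100.00 cm³, ΣAȳ = 880180.00 cm³.
x̄ = 100.00/6380.00 = 0.02 cm; ȳ = 880180.00/6380.00 = 137.96 cm.

x̄ = 0.02 cm, ȳ = 137.96 cm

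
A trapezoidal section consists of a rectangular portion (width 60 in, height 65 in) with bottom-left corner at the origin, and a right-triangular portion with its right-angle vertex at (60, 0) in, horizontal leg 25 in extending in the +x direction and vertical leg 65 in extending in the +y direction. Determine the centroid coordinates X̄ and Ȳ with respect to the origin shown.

rectangular portion: A = 60 × 65 = 3900.00, centroid at (30.00, 32.50).
triangular portion: A = ½·25·65 = 812.50, centroid at (68.33, 21.67).
ΣA = 4712.50 in²
ΣAX̄ = (3900.00)(30.00) + (812.50)(68.33) = 172520.83 in³
ΣAȲ = (3900.00)(32.50) + (812.50)(21.67) = 144354.17 in³
X̄ = 172520.83 / 4712.50 = 36.61 in
Ȳ = 144354.17 / 4712.50 = 30.63 in

X̄ = 36.61 in, Ȳ = 30.63 in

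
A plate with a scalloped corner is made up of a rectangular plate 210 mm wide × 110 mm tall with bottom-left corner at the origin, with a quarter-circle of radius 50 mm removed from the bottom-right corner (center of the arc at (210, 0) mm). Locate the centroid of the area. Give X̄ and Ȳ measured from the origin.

plate: A = 210 × 110 = 23100.00, centroid at (105.00, 55.00).
removed quarter-circle: A = −¼π·50² = -1963.50, centroid at (188.78, 21.22).
ΣA = 21136.50 mm², ΣAX̄ = 2054832.63 mm³, ΣAȲ = 1228833.33 mm³.
X̄ = 2054832.63/21136.50 = 97.22 mm; Ȳ = 1228833.33/21136.50 = 58.14 mm.

X̄ = 97.22 mm, Ȳ = 58.14 mm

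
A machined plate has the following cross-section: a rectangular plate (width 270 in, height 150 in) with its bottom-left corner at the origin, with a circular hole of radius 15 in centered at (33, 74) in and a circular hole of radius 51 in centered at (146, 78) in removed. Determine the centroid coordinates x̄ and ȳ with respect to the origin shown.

x̄ = 134.44 in, ȳ = 74.25 in

plate: A = 270 × 150 = 40500.00, centroid at (135.00, 75.00).
hole 1: A = −π·15² = -706.86, centroid at (33.00, 74.00).
hole 2: A = −π·51² = -8171.28, centroid at (146.00, 78.00).
ΣA = 31621.86 in²
ΣAx̄ = (40500.00)(135.00) + (-706.86)(33.00) + (-8171.28)(146.00) = 4251166.43 in³
ΣAȳ = (40500.00)(75.00) + (-706.86)(74.00) + (-8171.28)(78.00) = 2347832.45 in³
x̄ = 4251166.43 / 31621.86 = 134.44 in
ȳ = 2347832.45 / 31621.86 = 74.25 in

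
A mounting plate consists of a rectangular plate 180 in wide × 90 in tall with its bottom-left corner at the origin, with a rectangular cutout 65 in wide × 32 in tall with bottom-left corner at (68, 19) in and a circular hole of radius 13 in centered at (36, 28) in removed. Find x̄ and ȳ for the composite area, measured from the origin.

plate: A = 180 × 90 = 16200.00, centroid at (90.00, 45.00).
hole 1: A = −(65 × 32) = -2080.00, centroid at (100.50, 35.00).
hole 2: A = −π·13² = -530.93, centroid at (36.00, 28.00).
ΣA = 13589.07 in²
ΣAx̄ = (16200.00)(90.00) + (-2080.00)(100.50) + (-530.93)(36.00) = 1229846.55 in³
ΣAȳ = (16200.00)(45.00) + (-2080.00)(35.00) + (-530.93)(28.00) = 641333.98 in³
x̄ = 1229846.55 / 13589.07 = 90.50 in
ȳ = 641333.98 / 13589.07 = 47.19 in

x̄ = 90.50 in, ȳ = 47.19 in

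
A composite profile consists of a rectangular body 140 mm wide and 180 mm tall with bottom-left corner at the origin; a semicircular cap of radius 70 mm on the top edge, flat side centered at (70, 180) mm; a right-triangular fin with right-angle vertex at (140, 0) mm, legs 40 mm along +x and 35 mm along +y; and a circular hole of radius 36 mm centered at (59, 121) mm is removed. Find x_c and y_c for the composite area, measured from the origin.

x_c = 73.49 mm, y_c = 115.07 mm

rectangular body: A = 140 × 180 = 25200.00, centroid at (70.00, 90.00).
semicircular top: A = ½π·70² = 7696.90, centroid at (70.00, 209.71).
triangular fin: A = ½·40·35 = 700.00, centroid at (153.33, 11.67).
hole: A = −π·36² = -4071.50, centroid at (59.00, 121.00).
ΣA = 29525.40 mm², ΣAx_c = 2169897.73 mm³, ΣAy_c = 3397623.70 mm³.
x_c = 2169897.73/29525.40 = 73.49 mm; y_c = 3397623.70/29525.40 = 115.07 mm.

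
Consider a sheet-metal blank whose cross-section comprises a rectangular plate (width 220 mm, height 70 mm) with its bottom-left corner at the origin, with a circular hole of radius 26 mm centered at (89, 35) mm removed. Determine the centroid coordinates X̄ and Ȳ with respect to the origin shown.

Part | A | x̄ᵢ | ȳᵢ | A·x̄ᵢ | A·ȳᵢ
plate | 15400.00 | 110.00 | 35.00 | 1694000.00 | 539000.00
hole | -2123.72 | 89.00 | 35.00 | -189010.78 | -74330.08
Σ | 13276.28 |  |  | 1504989.22 | 464669.92
X̄ = 1504989.22 / 13276.28 = 113.36 mm
Ȳ = 464669.92 / 13276.28 = 35.00 mm

X̄ = 113.36 mm, Ȳ = 35.00 mm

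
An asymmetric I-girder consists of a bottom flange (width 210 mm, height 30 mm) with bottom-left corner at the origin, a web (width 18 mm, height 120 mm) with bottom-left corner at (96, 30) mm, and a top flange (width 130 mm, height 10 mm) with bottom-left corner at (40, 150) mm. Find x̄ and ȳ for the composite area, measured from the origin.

bottom flange: A = 210 × 30 = 6300.00, centroid at (105.00, 15.00).
web: A = 18 × 120 = 2160.00, centroid at (105.00, 90.00).
top flange: A = 130 × 10 = 1300.00, centroid at (105.00, 155.00).
ΣA = 9760.00 mm²
ΣAx̄ = (6300.00)(105.00) + (2160.00)(105.00) + (1300.00)(105.00) = 1024800.00 mm³
ΣAȳ = (6300.00)(15.00) + (2160.00)(90.00) + (1300.00)(155.00) = 490400.00 mm³
x̄ = 1024800.00 / 9760.00 = 105.00 mm
ȳ = 490400.00 / 9760.00 = 50.25 mm

x̄ = 105.00 mm, ȳ = 50.25 mm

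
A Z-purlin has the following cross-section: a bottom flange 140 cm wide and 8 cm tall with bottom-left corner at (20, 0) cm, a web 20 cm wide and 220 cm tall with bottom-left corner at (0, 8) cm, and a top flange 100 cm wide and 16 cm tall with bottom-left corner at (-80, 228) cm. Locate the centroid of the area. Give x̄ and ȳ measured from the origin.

Part | A | x̄ᵢ | ȳᵢ | A·x̄ᵢ | A·ȳᵢ
bottom flange | 1120.00 | 90.00 | 4.00 | 100800.00 | 4480.00
web | 4400.00 | 10.00 | 118.00 | 44000.00 | 519200.00
top flange | 1600.00 | -30.00 | 236.00 | -48000.00 | 377600.00
Σ | 7120.00 |  |  | 96800.00 | 901280.00
x̄ = 96800.00 / 7120.00 = 13.60 cm
ȳ = 901280.00 / 7120.00 = 126.58 cm

x̄ = 13.60 cm, ȳ = 126.58 cm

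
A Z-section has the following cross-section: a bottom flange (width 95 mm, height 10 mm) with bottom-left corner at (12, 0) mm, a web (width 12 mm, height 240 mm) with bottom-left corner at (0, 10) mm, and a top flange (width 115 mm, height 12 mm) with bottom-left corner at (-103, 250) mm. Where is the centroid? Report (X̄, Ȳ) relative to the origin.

X̄ = 2.11 mm, Ȳ = 140.58 mm

bottom flange: A = 95 × 10 = 950.00, centroid at (59.50, 5.00).
web: A = 12 × 240 = 2880.00, centroid at (6.00, 130.00).
top flange: A = 115 × 12 = 1380.00, centroid at (-45.50, 256.00).
ΣA = 5210.00 mm²
ΣAX̄ = (950.00)(59.50) + (2880.00)(6.00) + (1380.00)(-45.50) = 11015.00 mm³
ΣAȲ = (950.00)(5.00) + (2880.00)(130.00) + (1380.00)(256.00) = 732430.00 mm³
X̄ = 11015.00 / 5210.00 = 2.11 mm
Ȳ = 732430.00 / 5210.00 = 140.58 mm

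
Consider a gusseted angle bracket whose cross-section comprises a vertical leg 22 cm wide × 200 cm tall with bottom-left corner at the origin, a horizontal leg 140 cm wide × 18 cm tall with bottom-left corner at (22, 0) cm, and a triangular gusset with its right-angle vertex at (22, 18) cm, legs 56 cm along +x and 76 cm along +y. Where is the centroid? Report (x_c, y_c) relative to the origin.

Part | A | x̄ᵢ | ȳᵢ | A·x̄ᵢ | A·ȳᵢ
vertical leg | 4400.00 | 11.00 | 100.00 | 48400.00 | 440000.00
horizontal leg | 2520.00 | 92.00 | 9.00 | 231840.00 | 22680.00
gusset | 2128.00 | 40.67 | 43.33 | 86538.67 | 92213.33
Σ | 9048.00 |  |  | 366778.67 | 554893.33
x_c = 366778.67 / 9048.00 = 40.54 cm
y_c = 554893.33 / 9048.00 = 61.33 cm

x_c = 40.54 cm, y_c = 61.33 cm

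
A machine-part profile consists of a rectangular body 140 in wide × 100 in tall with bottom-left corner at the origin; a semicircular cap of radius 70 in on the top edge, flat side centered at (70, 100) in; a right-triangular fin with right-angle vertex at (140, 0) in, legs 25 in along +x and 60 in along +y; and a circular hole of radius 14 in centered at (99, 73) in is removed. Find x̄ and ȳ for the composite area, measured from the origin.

rectangular body: A = 140 × 100 = 14000.00, centroid at (70.00, 50.00).
semicircular top: A = ½π·70² = 7696.90, centroid at (70.00, 129.71).
triangular fin: A = ½·25·60 = 750.00, centroid at (148.33, 20.00).
hole: A = −π·14² = -615.75, centroid at (99.00, 73.00).
ΣA = 21831.15 in², ΣAx̄ = 1569073.68 in³, ΣAȳ = 1668406.96 in³.
x̄ = 1569073.68/21831.15 = 71.87 in; ȳ = 1668406.96/21831.15 = 76.42 in.

x̄ = 71.87 in, ȳ = 76.42 in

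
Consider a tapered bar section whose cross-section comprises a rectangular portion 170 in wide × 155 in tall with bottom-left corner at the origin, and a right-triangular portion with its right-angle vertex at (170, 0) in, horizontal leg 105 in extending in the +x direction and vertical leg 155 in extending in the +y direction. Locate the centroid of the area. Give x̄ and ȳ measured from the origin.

rectangular portion: A = 170 × 155 = 26350.00, centroid at (85.00, 77.50).
triangular portion: A = ½·105·155 = 8137.50, centroid at (205.00, 51.67).
ΣA = 34487.50 in²
ΣAx̄ = (26350.00)(85.00) + (8137.50)(205.00) = 3907937.50 in³
ΣAȳ = (26350.00)(77.50) + (8137.50)(51.67) = 2462562.50 in³
x̄ = 3907937.50 / 34487.50 = 113.31 in
ȳ = 2462562.50 / 34487.50 = 71.40 in

x̄ = 113.31 in, ȳ = 71.40 in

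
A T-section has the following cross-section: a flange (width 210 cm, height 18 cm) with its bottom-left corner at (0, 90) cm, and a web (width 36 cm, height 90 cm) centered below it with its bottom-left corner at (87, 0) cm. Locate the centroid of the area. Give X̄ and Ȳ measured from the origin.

X̄ = 105.00 cm, Ȳ = 74.08 cm

Part | A | x̄ᵢ | ȳᵢ | A·x̄ᵢ | A·ȳᵢ
web | 3240.00 | 105.00 | 45.00 | 340200.00 | 145800.00
flange | 3780.00 | 105.00 | 99.00 | 396900.00 | 374220.00
Σ | 7020.00 |  |  | 737100.00 | 520020.00
X̄ = 737100.00 / 7020.00 = 105.00 cm
Ȳ = 520020.00 / 7020.00 = 74.08 cm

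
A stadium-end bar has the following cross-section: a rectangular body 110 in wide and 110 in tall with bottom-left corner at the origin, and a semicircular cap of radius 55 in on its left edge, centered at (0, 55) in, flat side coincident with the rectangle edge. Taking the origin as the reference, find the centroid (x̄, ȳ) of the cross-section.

Part | A | x̄ᵢ | ȳᵢ | A·x̄ᵢ | A·ȳᵢ
rectangular body | 12100.00 | 55.00 | 55.00 | 665500.00 | 665500.00
semicircular end | 4751.66 | -23.34 | 55.00 | -110916.67 | 261341.24
Σ | 16851.66 |  |  | 554583.33 | 926841.24
x̄ = 554583.33 / 16851.66 = 32.91 in
ȳ = 926841.24 / 16851.66 = 55.00 in

x̄ = 32.91 in, ȳ = 55.00 in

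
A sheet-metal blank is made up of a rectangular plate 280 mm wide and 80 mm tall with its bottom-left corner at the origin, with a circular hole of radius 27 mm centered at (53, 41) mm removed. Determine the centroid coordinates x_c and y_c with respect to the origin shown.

plate: A = 280 × 80 = 22400.00, centroid at (140.00, 40.00).
hole: A = −π·27² = -2290.22, centroid at (53.00, 41.00).
ΣA = 20109.78 mm², ΣAx_c = 3014618.28 mm³, ΣAy_c = 802100.94 mm³.
x_c = 3014618.28/20109.78 = 149.91 mm; y_c = 802100.94/20109.78 = 39.89 mm.

x_c = 149.91 mm, y_c = 39.89 mm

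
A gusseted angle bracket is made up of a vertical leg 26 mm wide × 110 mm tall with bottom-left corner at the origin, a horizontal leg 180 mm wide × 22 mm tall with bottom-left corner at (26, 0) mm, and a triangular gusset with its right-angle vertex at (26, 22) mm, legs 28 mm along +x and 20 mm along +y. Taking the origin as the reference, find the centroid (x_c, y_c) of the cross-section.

x_c = 71.33 mm, y_c = 29.42 mm

vertical leg: A = 26 × 110 = 2860.00, centroid at (13.00, 55.00).
horizontal leg: A = 180 × 22 = 3960.00, centroid at (116.00, 11.00).
gusset: A = ½·28·20 = 280.00, centroid at (35.33, 28.67).
ΣA = 7100.00 mm², ΣAx_c = 506433.33 mm³, ΣAy_c = 208886.67 mm³.
x_c = 506433.33/7100.00 = 71.33 mm; y_c = 208886.67/7100.00 = 29.42 mm.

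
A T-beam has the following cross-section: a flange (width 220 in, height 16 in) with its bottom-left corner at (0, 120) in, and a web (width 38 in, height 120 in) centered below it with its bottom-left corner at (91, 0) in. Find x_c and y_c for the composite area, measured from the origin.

Part | A | x̄ᵢ | ȳᵢ | A·x̄ᵢ | A·ȳᵢ
web | 4560.00 | 110.00 | 60.00 | 501600.00 | 273600.00
flange | 3520.00 | 110.00 | 128.00 | 387200.00 | 450560.00
Σ | 8080.00 |  |  | 888800.00 | 724160.00
x_c = 888800.00 / 8080.00 = 110.00 in
y_c = 724160.00 / 8080.00 = 89.62 in

x_c = 110.00 in, y_c = 89.62 in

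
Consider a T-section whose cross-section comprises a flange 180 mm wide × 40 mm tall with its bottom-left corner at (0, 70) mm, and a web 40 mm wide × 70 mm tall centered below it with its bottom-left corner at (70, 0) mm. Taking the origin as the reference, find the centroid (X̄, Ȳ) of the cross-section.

X̄ = 90.00 mm, Ȳ = 74.60 mm

Part | A | x̄ᵢ | ȳᵢ | A·x̄ᵢ | A·ȳᵢ
web | 2800.00 | 90.00 | 35.00 | 252000.00 | 98000.00
flange | 7200.00 | 90.00 | 90.00 | 648000.00 | 648000.00
Σ | 10000.00 |  |  | 900000.00 | 746000.00
X̄ = 900000.00 / 10000.00 = 90.00 mm
Ȳ = 746000.00 / 10000.00 = 74.60 mm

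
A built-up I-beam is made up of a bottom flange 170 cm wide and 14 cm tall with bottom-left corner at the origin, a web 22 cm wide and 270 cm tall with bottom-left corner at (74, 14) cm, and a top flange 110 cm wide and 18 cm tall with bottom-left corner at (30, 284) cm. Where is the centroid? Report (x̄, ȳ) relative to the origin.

bottom flange: A = 170 × 14 = 2380.00, centroid at (85.00, 7.00).
web: A = 22 × 270 = 5940.00, centroid at (85.00, 149.00).
top flange: A = 110 × 18 = 1980.00, centroid at (85.00, 293.00).
ΣA = 10300.00 cm², ΣAx̄ = 875500.00 cm³, ΣAȳ = 1481860.00 cm³.
x̄ = 875500.00/10300.00 = 85.00 cm; ȳ = 1481860.00/10300.00 = 143.87 cm.

x̄ = 85.00 cm, ȳ = 143.87 cm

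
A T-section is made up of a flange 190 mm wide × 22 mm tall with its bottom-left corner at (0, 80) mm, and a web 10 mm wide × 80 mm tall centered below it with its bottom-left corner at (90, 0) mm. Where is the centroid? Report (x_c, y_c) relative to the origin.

web: A = 10 × 80 = 800.00, centroid at (95.00, 40.00).
flange: A = 190 × 22 = 4180.00, centroid at (95.00, 91.00).
ΣA = 4980.00 mm²
ΣAx_c = (800.00)(95.00) + (4180.00)(95.00) = 473100.00 mm³
ΣAy_c = (800.00)(40.00) + (4180.00)(91.00) = 412380.00 mm³
x_c = 473100.00 / 4980.00 = 95.00 mm
y_c = 412380.00 / 4980.00 = 82.81 mm

x_c = 95.00 mm, y_c = 82.81 mm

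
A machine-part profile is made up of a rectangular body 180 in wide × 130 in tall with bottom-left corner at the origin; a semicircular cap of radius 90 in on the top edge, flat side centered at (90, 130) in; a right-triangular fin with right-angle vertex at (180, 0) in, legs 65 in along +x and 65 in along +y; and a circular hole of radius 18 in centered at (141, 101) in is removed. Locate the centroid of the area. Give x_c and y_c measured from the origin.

x_c = 94.94 in, y_c = 96.84 in

rectangular body: A = 180 × 130 = 23400.00, centroid at (90.00, 65.00).
semicircular top: A = ½π·90² = 12723.45, centroid at (90.00, 168.20).
triangular fin: A = ½·65·65 = 2112.50, centroid at (201.67, 21.67).
hole: A = −π·18² = -1017.88, centroid at (141.00, 101.00).
ΣA = 37218.07 in²
ΣAx_c = (23400.00)(90.00) + (12723.45)(90.00) + (2112.50)(201.67) + (-1017.88)(141.00) = 3533610.84 in³
ΣAy_c = (23400.00)(65.00) + (12723.45)(168.20) + (2112.50)(21.67) + (-1017.88)(101.00) = 3604013.89 in³
x_c = 3533610.84 / 37218.07 = 94.94 in
y_c = 3604013.89 / 37218.07 = 96.84 in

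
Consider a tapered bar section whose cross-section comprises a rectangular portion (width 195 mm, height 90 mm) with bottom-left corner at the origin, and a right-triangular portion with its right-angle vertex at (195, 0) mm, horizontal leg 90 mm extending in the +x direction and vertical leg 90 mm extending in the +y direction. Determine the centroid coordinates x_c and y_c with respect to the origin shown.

rectangular portion: A = 195 × 90 = 17550.00, centroid at (97.50, 45.00).
triangular portion: A = ½·90·90 = 4050.00, centroid at (225.00, 30.00).
ΣA = 21600.00 mm², ΣAx_c = 2622375.00 mm³, ΣAy_c = 911250.00 mm³.
x_c = 2622375.00/21600.00 = 121.41 mm; y_c = 911250.00/21600.00 = 42.19 mm.

x_c = 121.41 mm, y_c = 42.19 mm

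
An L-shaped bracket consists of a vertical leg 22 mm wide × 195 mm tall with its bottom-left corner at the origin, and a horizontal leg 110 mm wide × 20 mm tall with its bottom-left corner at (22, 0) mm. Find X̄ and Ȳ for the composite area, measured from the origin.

vertical leg: A = 22 × 195 = 4290.00, centroid at (11.00, 97.50).
horizontal leg: A = 110 × 20 = 2200.00, centroid at (77.00, 10.00).
ΣA = 6490.00 mm², ΣAX̄ = 216590.00 mm³, ΣAȲ = 440275.00 mm³.
X̄ = 216590.00/6490.00 = 33.37 mm; Ȳ = 440275.00/6490.00 = 67.84 mm.

X̄ = 33.37 mm, Ȳ = 67.84 mm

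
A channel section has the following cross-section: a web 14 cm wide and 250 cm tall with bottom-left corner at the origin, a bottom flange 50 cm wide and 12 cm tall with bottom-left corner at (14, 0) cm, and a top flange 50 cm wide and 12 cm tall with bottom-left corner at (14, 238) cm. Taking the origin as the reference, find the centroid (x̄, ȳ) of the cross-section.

x̄ = 15.17 cm, ȳ = 125.00 cm

web: A = 14 × 250 = 3500.00, centroid at (7.00, 125.00).
bottom flange: A = 50 × 12 = 600.00, centroid at (39.00, 6.00).
top flange: A = 50 × 12 = 600.00, centroid at (39.00, 244.00).
ΣA = 4700.00 cm², ΣAx̄ = 71300.00 cm³, ΣAȳ = 587500.00 cm³.
x̄ = 71300.00/4700.00 = 15.17 cm; ȳ = 587500.00/4700.00 = 125.00 cm.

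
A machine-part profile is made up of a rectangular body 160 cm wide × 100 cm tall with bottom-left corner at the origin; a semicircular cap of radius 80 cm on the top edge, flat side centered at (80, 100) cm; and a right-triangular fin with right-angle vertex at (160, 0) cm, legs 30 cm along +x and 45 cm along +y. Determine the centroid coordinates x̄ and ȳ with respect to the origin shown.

x̄ = 82.27 cm, ȳ = 80.69 cm

rectangular body: A = 160 × 100 = 16000.00, centroid at (80.00, 50.00).
semicircular top: A = ½π·80² = 10053.10, centroid at (80.00, 133.95).
triangular fin: A = ½·30·45 = 675.00, centroid at (170.00, 15.00).
ΣA = 26728.10 cm², ΣAx̄ = 2198997.72 cm³, ΣAȳ = 2156767.98 cm³.
x̄ = 2198997.72/26728.10 = 82.27 cm; ȳ = 2156767.98/26728.10 = 80.69 cm.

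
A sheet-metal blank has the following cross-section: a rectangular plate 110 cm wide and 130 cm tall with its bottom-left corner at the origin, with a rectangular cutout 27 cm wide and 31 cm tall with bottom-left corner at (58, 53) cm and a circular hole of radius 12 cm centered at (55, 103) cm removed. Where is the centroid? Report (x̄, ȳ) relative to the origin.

plate: A = 110 × 130 = 14300.00, centroid at (55.00, 65.00).
hole 1: A = −(27 × 31) = -837.00, centroid at (71.50, 68.50).
hole 2: A = −π·12² = -452.39, centroid at (55.00, 103.00).
ΣA = 13010.61 cm², ΣAx̄ = 701773.09 cm³, ΣAȳ = 825569.40 cm³.
x̄ = 701773.09/13010.61 = 53.94 cm; ȳ = 825569.40/13010.61 = 63.45 cm.

x̄ = 53.94 cm, ȳ = 63.45 cm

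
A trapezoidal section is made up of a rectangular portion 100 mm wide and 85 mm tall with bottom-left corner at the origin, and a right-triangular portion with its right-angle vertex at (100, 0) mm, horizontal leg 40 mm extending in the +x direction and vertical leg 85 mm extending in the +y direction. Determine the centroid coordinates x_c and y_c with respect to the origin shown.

x_c = 60.56 mm, y_c = 40.14 mm

rectangular portion: A = 100 × 85 = 8500.00, centroid at (50.00, 42.50).
triangular portion: A = ½·40·85 = 1700.00, centroid at (113.33, 28.33).
ΣA = 10200.00 mm²
ΣAx_c = (8500.00)(50.00) + (1700.00)(113.33) = 617666.67 mm³
ΣAy_c = (8500.00)(42.50) + (1700.00)(28.33) = 409416.67 mm³
x_c = 617666.67 / 10200.00 = 60.56 mm
y_c = 409416.67 / 10200.00 = 40.14 mm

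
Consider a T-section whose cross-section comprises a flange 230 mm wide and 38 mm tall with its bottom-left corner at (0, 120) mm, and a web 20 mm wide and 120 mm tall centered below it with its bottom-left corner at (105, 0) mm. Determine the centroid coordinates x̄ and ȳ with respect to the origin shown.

web: A = 20 × 120 = 2400.00, centroid at (115.00, 60.00).
flange: A = 230 × 38 = 8740.00, centroid at (115.00, 139.00).
ΣA = 11140.00 mm²
ΣAx̄ = (2400.00)(115.00) + (8740.00)(115.00) = 1281100.00 mm³
ΣAȳ = (2400.00)(60.00) + (8740.00)(139.00) = 1358860.00 mm³
x̄ = 1281100.00 / 11140.00 = 115.00 mm
ȳ = 1358860.00 / 11140.00 = 121.98 mm

x̄ = 115.00 mm, ȳ = 121.98 mm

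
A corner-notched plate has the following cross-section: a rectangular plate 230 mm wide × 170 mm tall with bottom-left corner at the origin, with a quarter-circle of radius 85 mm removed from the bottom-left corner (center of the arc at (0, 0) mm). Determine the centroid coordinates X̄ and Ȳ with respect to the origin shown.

X̄ = 128.40 mm, Ȳ = 93.31 mm

plate: A = 230 × 170 = 39100.00, centroid at (115.00, 85.00).
removed quarter-circle: A = −¼π·85² = -5674.50, centroid at (36.08, 36.08).
ΣA = 33425.50 mm², ΣAX̄ = 4291791.67 mm³, ΣAȲ = 3118791.67 mm³.
X̄ = 4291791.67/33425.50 = 128.40 mm; Ȳ = 3118791.67/33425.50 = 93.31 mm.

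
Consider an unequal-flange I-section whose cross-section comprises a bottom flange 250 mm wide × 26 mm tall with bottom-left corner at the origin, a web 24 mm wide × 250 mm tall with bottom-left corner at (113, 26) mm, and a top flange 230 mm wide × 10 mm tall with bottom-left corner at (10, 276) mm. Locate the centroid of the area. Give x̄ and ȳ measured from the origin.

Part | A | x̄ᵢ | ȳᵢ | A·x̄ᵢ | A·ȳᵢ
bottom flange | 6500.00 | 125.00 | 13.00 | 812500.00 | 84500.00
web | 6000.00 | 125.00 | 151.00 | 750000.00 | 906000.00
top flange | 2300.00 | 125.00 | 281.00 | 287500.00 | 646300.00
Σ | 14800.00 |  |  | 1850000.00 | 1636800.00
x̄ = 1850000.00 / 14800.00 = 125.00 mm
ȳ = 1636800.00 / 14800.00 = 110.59 mm

x̄ = 125.00 mm, ȳ = 110.59 mm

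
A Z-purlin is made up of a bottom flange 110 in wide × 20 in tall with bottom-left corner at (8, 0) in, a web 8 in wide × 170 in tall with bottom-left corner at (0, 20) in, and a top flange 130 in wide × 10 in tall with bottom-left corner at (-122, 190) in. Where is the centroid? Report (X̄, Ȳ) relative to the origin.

X̄ = 14.39 in, Ȳ = 86.07 in

bottom flange: A = 110 × 20 = 2200.00, centroid at (63.00, 10.00).
web: A = 8 × 170 = 1360.00, centroid at (4.00, 105.00).
top flange: A = 130 × 10 = 1300.00, centroid at (-57.00, 195.00).
ΣA = 4860.00 in², ΣAX̄ = 69940.00 in³, ΣAȲ = 418300.00 in³.
X̄ = 69940.00/4860.00 = 14.39 in; Ȳ = 418300.00/4860.00 = 86.07 in.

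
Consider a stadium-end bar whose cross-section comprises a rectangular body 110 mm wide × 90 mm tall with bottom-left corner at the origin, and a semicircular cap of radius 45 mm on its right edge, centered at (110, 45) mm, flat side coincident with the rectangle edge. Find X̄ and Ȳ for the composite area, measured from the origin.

rectangular body: A = 110 × 90 = 9900.00, centroid at (55.00, 45.00).
semicircular end: A = ½π·45² = 3180.86, centroid at (129.10, 45.00).
ΣA = 13080.86 mm²
ΣAX̄ = (9900.00)(55.00) + (3180.86)(129.10) = 955144.88 mm³
ΣAȲ = (9900.00)(45.00) + (3180.86)(45.00) = 588638.82 mm³
X̄ = 955144.88 / 13080.86 = 73.02 mm
Ȳ = 588638.82 / 13080.86 = 45.00 mm

X̄ = 73.02 mm, Ȳ = 45.00 mm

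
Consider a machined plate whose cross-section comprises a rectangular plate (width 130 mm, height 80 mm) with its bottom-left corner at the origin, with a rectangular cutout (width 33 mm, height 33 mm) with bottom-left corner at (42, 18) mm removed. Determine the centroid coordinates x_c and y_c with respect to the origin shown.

Part | A | x̄ᵢ | ȳᵢ | A·x̄ᵢ | A·ȳᵢ
plate | 10400.00 | 65.00 | 40.00 | 676000.00 | 416000.00
hole | -1089.00 | 58.50 | 34.50 | -63706.50 | -37570.50
Σ | 9311.00 |  |  | 612293.50 | 378429.50
x_c = 612293.50 / 9311.00 = 65.76 mm
y_c = 378429.50 / 9311.00 = 40.64 mm

x_c = 65.76 mm, y_c = 40.64 mm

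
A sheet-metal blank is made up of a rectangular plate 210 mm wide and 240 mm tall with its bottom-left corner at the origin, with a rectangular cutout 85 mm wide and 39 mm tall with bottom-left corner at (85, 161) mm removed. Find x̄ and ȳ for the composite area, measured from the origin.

x̄ = 103.42 mm, ȳ = 115.74 mm

Part | A | x̄ᵢ | ȳᵢ | A·x̄ᵢ | A·ȳᵢ
plate | 50400.00 | 105.00 | 120.00 | 5292000.00 | 6048000.00
hole | -3315.00 | 127.50 | 180.50 | -422662.50 | -598357.50
Σ | 47085.00 |  |  | 4869337.50 | 5449642.50
x̄ = 4869337.50 / 47085.00 = 103.42 mm
ȳ = 5449642.50 / 47085.00 = 115.74 mm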